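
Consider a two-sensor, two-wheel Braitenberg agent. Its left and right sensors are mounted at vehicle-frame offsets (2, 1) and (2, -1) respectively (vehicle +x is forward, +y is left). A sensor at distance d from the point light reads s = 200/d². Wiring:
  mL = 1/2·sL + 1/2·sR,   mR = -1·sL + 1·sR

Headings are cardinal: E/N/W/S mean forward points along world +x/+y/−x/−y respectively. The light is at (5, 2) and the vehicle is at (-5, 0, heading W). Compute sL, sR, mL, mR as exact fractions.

200/153 40/29 5960/4437 320/4437

left sensor world pos  = (-7, -1); dL² = 153
right sensor world pos = (-7, 1); dR² = 145
sL = 200/153 = 200/153
sR = 200/145 = 40/29
mL = 1/2·sL + 1/2·sR = 5960/4437
mR = -1·sL + 1·sR = 320/4437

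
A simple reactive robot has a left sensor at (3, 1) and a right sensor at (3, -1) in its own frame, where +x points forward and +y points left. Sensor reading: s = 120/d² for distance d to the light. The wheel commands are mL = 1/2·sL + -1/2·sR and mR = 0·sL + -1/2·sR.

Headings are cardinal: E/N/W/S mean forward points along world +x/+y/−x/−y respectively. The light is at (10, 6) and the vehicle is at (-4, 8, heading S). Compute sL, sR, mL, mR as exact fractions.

12/17 60/113 168/1921 -30/113

left sensor world pos  = (-3, 5); dL² = 170
right sensor world pos = (-5, 5); dR² = 226
sL = 120/170 = 12/17
sR = 120/226 = 60/113
mL = 1/2·sL + -1/2·sR = 168/1921
mR = 0·sL + -1/2·sR = -30/113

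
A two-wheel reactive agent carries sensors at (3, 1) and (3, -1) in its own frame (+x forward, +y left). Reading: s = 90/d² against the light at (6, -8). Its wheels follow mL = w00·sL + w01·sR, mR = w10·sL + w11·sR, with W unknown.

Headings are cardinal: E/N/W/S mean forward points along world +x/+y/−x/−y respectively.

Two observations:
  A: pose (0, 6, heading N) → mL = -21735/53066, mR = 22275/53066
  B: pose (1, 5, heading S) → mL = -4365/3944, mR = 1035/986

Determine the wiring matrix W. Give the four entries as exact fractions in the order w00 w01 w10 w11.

-1 -1/2 1/2 1

obs A: pose=(0,6,N) → sL=45/169, sR=45/157, mL=-21735/53066, mR=22275/53066
obs B: pose=(1,5,S) → sL=45/58, sR=45/68, mL=-4365/3944, mR=1035/986
sensor matrix S = [[45/169, 45/157], [45/58, 45/68]]; det S = -2415825/52323076
solve [mL_A; mL_B] = S·[w00; w01] and [mR_A; mR_B] = S·[w10; w11]:
  w00 = -1, w01 = -1/2, w10 = 1/2, w11 = 1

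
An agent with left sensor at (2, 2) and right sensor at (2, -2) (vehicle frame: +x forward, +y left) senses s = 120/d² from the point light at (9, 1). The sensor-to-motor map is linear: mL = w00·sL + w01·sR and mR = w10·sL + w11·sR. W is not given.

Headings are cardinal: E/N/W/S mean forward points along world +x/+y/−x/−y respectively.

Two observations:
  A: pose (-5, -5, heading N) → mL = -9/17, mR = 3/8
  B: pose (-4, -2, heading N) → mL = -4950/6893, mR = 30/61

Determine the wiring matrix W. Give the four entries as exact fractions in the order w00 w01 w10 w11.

obs A: pose=(-5,-5,N) → sL=15/34, sR=3/4, mL=-9/17, mR=3/8
obs B: pose=(-4,-2,N) → sL=60/113, sR=60/61, mL=-4950/6893, mR=30/61
sensor matrix S = [[15/34, 3/4], [60/113, 60/61]]; det S = 4185/117181
solve [mL_A; mL_B] = S·[w00; w01] and [mR_A; mR_B] = S·[w10; w11]:
  w00 = 1/2, w01 = -1, w10 = 0, w11 = 1/2

1/2 -1 0 1/2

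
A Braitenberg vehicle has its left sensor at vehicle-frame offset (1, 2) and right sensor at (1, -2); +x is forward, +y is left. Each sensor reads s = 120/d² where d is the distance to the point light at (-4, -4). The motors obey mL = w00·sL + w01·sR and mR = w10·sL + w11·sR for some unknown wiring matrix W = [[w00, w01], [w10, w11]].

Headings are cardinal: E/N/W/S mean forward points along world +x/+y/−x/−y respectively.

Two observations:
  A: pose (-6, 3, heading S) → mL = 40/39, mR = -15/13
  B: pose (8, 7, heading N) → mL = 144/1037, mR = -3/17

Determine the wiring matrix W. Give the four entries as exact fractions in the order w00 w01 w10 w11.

1 -1 0 -1/2

obs A: pose=(-6,3,S) → sL=10/3, sR=30/13, mL=40/39, mR=-15/13
obs B: pose=(8,7,N) → sL=30/61, sR=6/17, mL=144/1037, mR=-3/17
sensor matrix S = [[10/3, 30/13], [30/61, 6/17]]; det S = 560/13481
solve [mL_A; mL_B] = S·[w00; w01] and [mR_A; mR_B] = S·[w10; w11]:
  w00 = 1, w01 = -1, w10 = 0, w11 = -1/2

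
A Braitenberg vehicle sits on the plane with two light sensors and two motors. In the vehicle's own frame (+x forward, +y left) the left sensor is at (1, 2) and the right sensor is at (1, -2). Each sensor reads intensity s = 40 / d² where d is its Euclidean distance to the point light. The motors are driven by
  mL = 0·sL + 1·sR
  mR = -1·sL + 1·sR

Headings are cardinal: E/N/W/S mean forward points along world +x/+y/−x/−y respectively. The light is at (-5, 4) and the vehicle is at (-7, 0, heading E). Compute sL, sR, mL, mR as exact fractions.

8 40/37 40/37 -256/37

left sensor world pos  = (-6, 2); dL² = 5
right sensor world pos = (-6, -2); dR² = 37
sL = 40/5 = 8
sR = 40/37 = 40/37
mL = 0·sL + 1·sR = 40/37
mR = -1·sL + 1·sR = -256/37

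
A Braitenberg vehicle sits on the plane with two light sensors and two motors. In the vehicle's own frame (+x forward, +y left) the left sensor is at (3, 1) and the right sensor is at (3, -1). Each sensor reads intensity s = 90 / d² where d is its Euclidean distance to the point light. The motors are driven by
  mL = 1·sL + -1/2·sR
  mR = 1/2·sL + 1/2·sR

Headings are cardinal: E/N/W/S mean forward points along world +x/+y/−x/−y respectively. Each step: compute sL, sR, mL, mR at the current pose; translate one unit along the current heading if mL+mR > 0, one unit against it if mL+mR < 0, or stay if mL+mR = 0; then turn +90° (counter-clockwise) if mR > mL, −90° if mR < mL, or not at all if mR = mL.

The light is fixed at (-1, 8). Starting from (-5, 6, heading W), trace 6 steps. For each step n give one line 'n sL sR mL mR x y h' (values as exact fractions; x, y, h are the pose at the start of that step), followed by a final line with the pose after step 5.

0 45/29 9/5 189/290 243/145 -5 6 W
1 90/41 90/61 3645/2501 4590/2501 -6 6 S
2 45/4 9/2 9 63/8 -6 5 E
3 2 90/61 77/61 106/61 -5 5 S
4 9 45/13 189/26 81/13 -5 4 E
5 90/53 18/13 693/689 1062/689 -4 4 S
final -4 3 E

n=0: pose=(-5,6,W); sL=45/29, sR=9/5; mL=189/290, mR=243/145; mL+mR=135/58 → advance +1; mR−mL=297/290 → turn +1·90°
n=1: pose=(-6,6,S); sL=90/41, sR=90/61; mL=3645/2501, mR=4590/2501; mL+mR=135/41 → advance +1; mR−mL=945/2501 → turn +1·90°
n=2: pose=(-6,5,E); sL=45/4, sR=9/2; mL=9, mR=63/8; mL+mR=135/8 → advance +1; mR−mL=-9/8 → turn -1·90°
n=3: pose=(-5,5,S); sL=2, sR=90/61; mL=77/61, mR=106/61; mL+mR=3 → advance +1; mR−mL=29/61 → turn +1·90°
n=4: pose=(-5,4,E); sL=9, sR=45/13; mL=189/26, mR=81/13; mL+mR=27/2 → advance +1; mR−mL=-27/26 → turn -1·90°
n=5: pose=(-4,4,S); sL=90/53, sR=18/13; mL=693/689, mR=1062/689; mL+mR=135/53 → advance +1; mR−mL=369/689 → turn +1·90°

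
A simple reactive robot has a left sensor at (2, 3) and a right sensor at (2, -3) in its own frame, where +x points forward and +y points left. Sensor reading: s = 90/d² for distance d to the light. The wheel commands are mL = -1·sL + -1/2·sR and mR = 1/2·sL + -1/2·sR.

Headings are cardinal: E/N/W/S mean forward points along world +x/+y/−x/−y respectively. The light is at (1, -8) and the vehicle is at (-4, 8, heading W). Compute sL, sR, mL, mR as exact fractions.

45/109 9/41 -4671/8938 432/4469

left sensor world pos  = (-6, 5); dL² = 218
right sensor world pos = (-6, 11); dR² = 410
sL = 90/218 = 45/109
sR = 90/410 = 9/41
mL = -1·sL + -1/2·sR = -4671/8938
mR = 1/2·sL + -1/2·sR = 432/4469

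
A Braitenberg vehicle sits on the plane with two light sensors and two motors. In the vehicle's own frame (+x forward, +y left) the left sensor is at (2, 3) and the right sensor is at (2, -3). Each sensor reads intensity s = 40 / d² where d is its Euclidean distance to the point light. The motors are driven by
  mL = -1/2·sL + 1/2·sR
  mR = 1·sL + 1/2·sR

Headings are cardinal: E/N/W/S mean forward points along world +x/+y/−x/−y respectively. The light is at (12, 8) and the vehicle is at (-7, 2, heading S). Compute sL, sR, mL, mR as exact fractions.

1/8 10/137 -57/2192 177/1096

left sensor world pos  = (-4, 0); dL² = 320
right sensor world pos = (-10, 0); dR² = 548
sL = 40/320 = 1/8
sR = 40/548 = 10/137
mL = -1/2·sL + 1/2·sR = -57/2192
mR = 1·sL + 1/2·sR = 177/1096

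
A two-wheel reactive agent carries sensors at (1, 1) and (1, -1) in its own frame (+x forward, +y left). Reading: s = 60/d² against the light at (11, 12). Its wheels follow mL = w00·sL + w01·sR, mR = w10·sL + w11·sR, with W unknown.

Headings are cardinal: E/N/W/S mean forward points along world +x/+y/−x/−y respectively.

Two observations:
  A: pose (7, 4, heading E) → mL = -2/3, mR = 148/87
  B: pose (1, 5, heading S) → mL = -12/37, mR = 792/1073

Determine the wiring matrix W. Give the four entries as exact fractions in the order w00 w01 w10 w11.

obs A: pose=(7,4,E) → sL=30/29, sR=2/3, mL=-2/3, mR=148/87
obs B: pose=(1,5,S) → sL=12/29, sR=12/37, mL=-12/37, mR=792/1073
sensor matrix S = [[30/29, 2/3], [12/29, 12/37]]; det S = 64/1073
solve [mL_A; mL_B] = S·[w00; w01] and [mR_A; mR_B] = S·[w10; w11]:
  w00 = 0, w01 = -1, w10 = 1, w11 = 1

0 -1 1 1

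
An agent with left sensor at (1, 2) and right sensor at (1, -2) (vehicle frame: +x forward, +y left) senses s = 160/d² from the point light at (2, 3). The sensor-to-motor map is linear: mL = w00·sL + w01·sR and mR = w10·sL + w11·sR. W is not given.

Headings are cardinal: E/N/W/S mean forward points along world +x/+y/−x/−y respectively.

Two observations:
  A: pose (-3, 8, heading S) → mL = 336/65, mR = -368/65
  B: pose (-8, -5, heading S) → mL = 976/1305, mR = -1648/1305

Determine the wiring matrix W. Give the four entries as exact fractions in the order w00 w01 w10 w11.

obs A: pose=(-3,8,S) → sL=32/5, sR=32/13, mL=336/65, mR=-368/65
obs B: pose=(-8,-5,S) → sL=32/29, sR=32/45, mL=976/1305, mR=-1648/1305
sensor matrix S = [[32/5, 32/13], [32/29, 32/45]]; det S = 155648/84825
solve [mL_A; mL_B] = S·[w00; w01] and [mR_A; mR_B] = S·[w10; w11]:
  w00 = 1, w01 = -1/2, w10 = -1/2, w11 = -1

1 -1/2 -1/2 -1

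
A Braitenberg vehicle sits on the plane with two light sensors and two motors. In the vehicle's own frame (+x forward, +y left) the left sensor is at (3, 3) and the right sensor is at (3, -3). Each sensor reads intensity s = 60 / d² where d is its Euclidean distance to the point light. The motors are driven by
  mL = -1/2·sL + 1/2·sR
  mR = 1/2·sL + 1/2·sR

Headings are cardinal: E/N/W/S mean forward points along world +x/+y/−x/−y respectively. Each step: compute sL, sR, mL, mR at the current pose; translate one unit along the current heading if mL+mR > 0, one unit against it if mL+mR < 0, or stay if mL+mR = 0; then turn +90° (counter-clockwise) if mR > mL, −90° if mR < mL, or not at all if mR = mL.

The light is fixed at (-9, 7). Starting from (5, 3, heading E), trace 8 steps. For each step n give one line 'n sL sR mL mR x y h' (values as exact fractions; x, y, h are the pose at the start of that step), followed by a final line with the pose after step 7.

n=0: pose=(5,3,E); sL=6/29, sR=30/169; mL=-72/4901, mR=942/4901; mL+mR=30/169 → advance +1; mR−mL=6/29 → turn +1·90°
n=1: pose=(6,3,N); sL=12/29, sR=12/65; mL=-216/1885, mR=564/1885; mL+mR=12/65 → advance +1; mR−mL=12/29 → turn +1·90°
n=2: pose=(6,4,W); sL=1/3, sR=5/12; mL=1/24, mR=3/8; mL+mR=5/12 → advance +1; mR−mL=1/3 → turn +1·90°
n=3: pose=(5,4,S); sL=12/65, sR=60/157; mL=1008/10205, mR=2892/10205; mL+mR=60/157 → advance +1; mR−mL=12/65 → turn +1·90°
n=4: pose=(5,3,E); sL=6/29, sR=30/169; mL=-72/4901, mR=942/4901; mL+mR=30/169 → advance +1; mR−mL=6/29 → turn +1·90°
n=5: pose=(6,3,N); sL=12/29, sR=12/65; mL=-216/1885, mR=564/1885; mL+mR=12/65 → advance +1; mR−mL=12/29 → turn +1·90°
n=6: pose=(6,4,W); sL=1/3, sR=5/12; mL=1/24, mR=3/8; mL+mR=5/12 → advance +1; mR−mL=1/3 → turn +1·90°
n=7: pose=(5,4,S); sL=12/65, sR=60/157; mL=1008/10205, mR=2892/10205; mL+mR=60/157 → advance +1; mR−mL=12/65 → turn +1·90°

0 6/29 30/169 -72/4901 942/4901 5 3 E
1 12/29 12/65 -216/1885 564/1885 6 3 N
2 1/3 5/12 1/24 3/8 6 4 W
3 12/65 60/157 1008/10205 2892/10205 5 4 S
4 6/29 30/169 -72/4901 942/4901 5 3 E
5 12/29 12/65 -216/1885 564/1885 6 3 N
6 1/3 5/12 1/24 3/8 6 4 W
7 12/65 60/157 1008/10205 2892/10205 5 4 S
final 5 3 E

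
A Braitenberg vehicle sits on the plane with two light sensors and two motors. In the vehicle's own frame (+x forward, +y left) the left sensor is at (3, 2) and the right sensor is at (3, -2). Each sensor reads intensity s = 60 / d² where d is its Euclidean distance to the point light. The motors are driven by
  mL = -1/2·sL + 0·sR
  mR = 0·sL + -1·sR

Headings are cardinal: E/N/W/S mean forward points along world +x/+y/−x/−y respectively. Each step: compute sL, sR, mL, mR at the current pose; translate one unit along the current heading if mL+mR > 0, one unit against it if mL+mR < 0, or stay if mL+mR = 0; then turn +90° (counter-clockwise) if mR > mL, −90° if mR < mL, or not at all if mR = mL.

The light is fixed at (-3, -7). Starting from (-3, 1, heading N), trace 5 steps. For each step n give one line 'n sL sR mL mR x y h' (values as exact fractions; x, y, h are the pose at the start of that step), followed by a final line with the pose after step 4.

n=0: pose=(-3,1,N); sL=12/25, sR=12/25; mL=-6/25, mR=-12/25; mL+mR=-18/25 → advance -1; mR−mL=-6/25 → turn -1·90°
n=1: pose=(-3,0,E); sL=2/3, sR=30/17; mL=-1/3, mR=-30/17; mL+mR=-107/51 → advance -1; mR−mL=-73/51 → turn -1·90°
n=2: pose=(-4,0,S); sL=60/17, sR=12/5; mL=-30/17, mR=-12/5; mL+mR=-354/85 → advance -1; mR−mL=-54/85 → turn -1·90°
n=3: pose=(-4,1,W); sL=15/13, sR=15/29; mL=-15/26, mR=-15/29; mL+mR=-825/754 → advance -1; mR−mL=45/754 → turn +1·90°
n=4: pose=(-3,1,S); sL=60/29, sR=60/29; mL=-30/29, mR=-60/29; mL+mR=-90/29 → advance -1; mR−mL=-30/29 → turn -1·90°

0 12/25 12/25 -6/25 -12/25 -3 1 N
1 2/3 30/17 -1/3 -30/17 -3 0 E
2 60/17 12/5 -30/17 -12/5 -4 0 S
3 15/13 15/29 -15/26 -15/29 -4 1 W
4 60/29 60/29 -30/29 -60/29 -3 1 S
final -3 2 W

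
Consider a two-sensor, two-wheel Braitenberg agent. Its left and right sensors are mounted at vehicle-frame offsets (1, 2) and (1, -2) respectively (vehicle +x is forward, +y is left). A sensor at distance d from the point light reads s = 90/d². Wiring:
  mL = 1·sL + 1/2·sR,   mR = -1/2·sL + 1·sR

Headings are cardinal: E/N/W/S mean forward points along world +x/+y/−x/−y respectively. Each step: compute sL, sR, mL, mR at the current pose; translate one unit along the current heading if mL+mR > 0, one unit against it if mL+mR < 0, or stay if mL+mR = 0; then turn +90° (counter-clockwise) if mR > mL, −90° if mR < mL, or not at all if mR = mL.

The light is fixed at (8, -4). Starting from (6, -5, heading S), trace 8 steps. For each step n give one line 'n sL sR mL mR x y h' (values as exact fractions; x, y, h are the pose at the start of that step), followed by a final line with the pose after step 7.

0 45/2 9/2 99/4 -27/4 6 -5 S
1 18/5 10 43/5 41/5 6 -6 W
2 45/13 45 675/26 1125/26 5 -6 N
3 18/5 90/17 531/85 297/85 5 -5 W
4 5/2 45/2 55/4 85/4 4 -5 N
5 90/29 90/29 135/29 45/29 4 -4 W
6 9/5 9 63/10 81/10 3 -4 N
7 90/37 2 127/37 29/37 3 -3 W
final 2 -3 N

n=0: pose=(6,-5,S); sL=45/2, sR=9/2; mL=99/4, mR=-27/4; mL+mR=18 → advance +1; mR−mL=-63/2 → turn -1·90°
n=1: pose=(6,-6,W); sL=18/5, sR=10; mL=43/5, mR=41/5; mL+mR=84/5 → advance +1; mR−mL=-2/5 → turn -1·90°
n=2: pose=(5,-6,N); sL=45/13, sR=45; mL=675/26, mR=1125/26; mL+mR=900/13 → advance +1; mR−mL=225/13 → turn +1·90°
n=3: pose=(5,-5,W); sL=18/5, sR=90/17; mL=531/85, mR=297/85; mL+mR=828/85 → advance +1; mR−mL=-234/85 → turn -1·90°
n=4: pose=(4,-5,N); sL=5/2, sR=45/2; mL=55/4, mR=85/4; mL+mR=35 → advance +1; mR−mL=15/2 → turn +1·90°
n=5: pose=(4,-4,W); sL=90/29, sR=90/29; mL=135/29, mR=45/29; mL+mR=180/29 → advance +1; mR−mL=-90/29 → turn -1·90°
n=6: pose=(3,-4,N); sL=9/5, sR=9; mL=63/10, mR=81/10; mL+mR=72/5 → advance +1; mR−mL=9/5 → turn +1·90°
n=7: pose=(3,-3,W); sL=90/37, sR=2; mL=127/37, mR=29/37; mL+mR=156/37 → advance +1; mR−mL=-98/37 → turn -1·90°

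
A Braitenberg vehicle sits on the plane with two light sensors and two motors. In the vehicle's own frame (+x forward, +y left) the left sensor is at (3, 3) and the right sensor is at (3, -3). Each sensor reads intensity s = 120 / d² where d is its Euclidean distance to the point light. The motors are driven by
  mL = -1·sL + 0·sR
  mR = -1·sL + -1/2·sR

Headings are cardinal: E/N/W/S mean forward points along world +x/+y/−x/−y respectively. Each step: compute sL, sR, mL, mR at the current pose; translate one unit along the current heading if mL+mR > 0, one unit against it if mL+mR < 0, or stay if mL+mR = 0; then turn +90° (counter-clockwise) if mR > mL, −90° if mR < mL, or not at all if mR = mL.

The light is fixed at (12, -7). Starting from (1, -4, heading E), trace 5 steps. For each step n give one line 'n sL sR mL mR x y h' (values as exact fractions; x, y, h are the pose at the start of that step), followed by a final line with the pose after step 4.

n=0: pose=(1,-4,E); sL=6/5, sR=15/8; mL=-6/5, mR=-171/80; mL+mR=-267/80 → advance -1; mR−mL=-15/16 → turn -1·90°
n=1: pose=(0,-4,S); sL=40/27, sR=8/15; mL=-40/27, mR=-236/135; mL+mR=-436/135 → advance -1; mR−mL=-4/15 → turn -1·90°
n=2: pose=(0,-3,W); sL=60/113, sR=60/137; mL=-60/113, mR=-11610/15481; mL+mR=-19830/15481 → advance -1; mR−mL=-30/137 → turn -1·90°
n=3: pose=(1,-3,N); sL=24/49, sR=120/113; mL=-24/49, mR=-5652/5537; mL+mR=-8364/5537 → advance -1; mR−mL=-60/113 → turn -1·90°
n=4: pose=(1,-4,E); sL=6/5, sR=15/8; mL=-6/5, mR=-171/80; mL+mR=-267/80 → advance -1; mR−mL=-15/16 → turn -1·90°

0 6/5 15/8 -6/5 -171/80 1 -4 E
1 40/27 8/15 -40/27 -236/135 0 -4 S
2 60/113 60/137 -60/113 -11610/15481 0 -3 W
3 24/49 120/113 -24/49 -5652/5537 1 -3 N
4 6/5 15/8 -6/5 -171/80 1 -4 E
final 0 -4 S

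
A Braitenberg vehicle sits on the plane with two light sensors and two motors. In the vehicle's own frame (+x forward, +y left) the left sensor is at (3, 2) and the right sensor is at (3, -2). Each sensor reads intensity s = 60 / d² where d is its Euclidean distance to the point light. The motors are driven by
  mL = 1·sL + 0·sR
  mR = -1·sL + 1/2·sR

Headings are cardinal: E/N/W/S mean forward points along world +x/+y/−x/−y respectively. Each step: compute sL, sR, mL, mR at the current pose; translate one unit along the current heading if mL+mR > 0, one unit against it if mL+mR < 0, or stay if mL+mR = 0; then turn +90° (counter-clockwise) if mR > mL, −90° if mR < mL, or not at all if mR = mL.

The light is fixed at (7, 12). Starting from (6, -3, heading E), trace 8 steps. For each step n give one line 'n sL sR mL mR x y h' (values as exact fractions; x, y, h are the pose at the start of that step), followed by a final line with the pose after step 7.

n=0: pose=(6,-3,E); sL=60/173, sR=60/293; mL=60/173, mR=-12390/50689; mL+mR=30/293 → advance +1; mR−mL=-29970/50689 → turn -1·90°
n=1: pose=(7,-3,S); sL=15/82, sR=15/82; mL=15/82, mR=-15/164; mL+mR=15/164 → advance +1; mR−mL=-45/164 → turn -1·90°
n=2: pose=(7,-4,W); sL=20/111, sR=12/41; mL=20/111, mR=-154/4551; mL+mR=6/41 → advance +1; mR−mL=-974/4551 → turn -1·90°
n=3: pose=(6,-4,N); sL=30/89, sR=6/17; mL=30/89, mR=-243/1513; mL+mR=3/17 → advance +1; mR−mL=-753/1513 → turn -1·90°
n=4: pose=(6,-3,E); sL=60/173, sR=60/293; mL=60/173, mR=-12390/50689; mL+mR=30/293 → advance +1; mR−mL=-29970/50689 → turn -1·90°
n=5: pose=(7,-3,S); sL=15/82, sR=15/82; mL=15/82, mR=-15/164; mL+mR=15/164 → advance +1; mR−mL=-45/164 → turn -1·90°
n=6: pose=(7,-4,W); sL=20/111, sR=12/41; mL=20/111, mR=-154/4551; mL+mR=6/41 → advance +1; mR−mL=-974/4551 → turn -1·90°
n=7: pose=(6,-4,N); sL=30/89, sR=6/17; mL=30/89, mR=-243/1513; mL+mR=3/17 → advance +1; mR−mL=-753/1513 → turn -1·90°

0 60/173 60/293 60/173 -12390/50689 6 -3 E
1 15/82 15/82 15/82 -15/164 7 -3 S
2 20/111 12/41 20/111 -154/4551 7 -4 W
3 30/89 6/17 30/89 -243/1513 6 -4 N
4 60/173 60/293 60/173 -12390/50689 6 -3 E
5 15/82 15/82 15/82 -15/164 7 -3 S
6 20/111 12/41 20/111 -154/4551 7 -4 W
7 30/89 6/17 30/89 -243/1513 6 -4 N
final 6 -3 E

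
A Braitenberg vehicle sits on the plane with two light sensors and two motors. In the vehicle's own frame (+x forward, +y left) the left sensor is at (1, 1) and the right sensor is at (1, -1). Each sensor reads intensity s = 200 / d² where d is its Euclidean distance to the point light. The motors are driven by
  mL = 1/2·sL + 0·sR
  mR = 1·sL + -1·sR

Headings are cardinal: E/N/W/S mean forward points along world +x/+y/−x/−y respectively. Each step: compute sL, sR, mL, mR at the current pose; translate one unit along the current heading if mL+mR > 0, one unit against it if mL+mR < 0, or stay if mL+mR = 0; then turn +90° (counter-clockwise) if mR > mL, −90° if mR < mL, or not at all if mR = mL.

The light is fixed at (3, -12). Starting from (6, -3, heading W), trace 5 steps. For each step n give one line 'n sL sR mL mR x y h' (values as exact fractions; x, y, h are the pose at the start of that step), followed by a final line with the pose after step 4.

n=0: pose=(6,-3,W); sL=50/17, sR=25/13; mL=25/17, mR=225/221; mL+mR=550/221 → advance +1; mR−mL=-100/221 → turn -1·90°
n=1: pose=(5,-3,N); sL=200/101, sR=200/109; mL=100/101, mR=1600/11009; mL+mR=12500/11009 → advance +1; mR−mL=-9300/11009 → turn -1·90°
n=2: pose=(5,-2,E); sL=20/13, sR=20/9; mL=10/13, mR=-80/117; mL+mR=10/117 → advance +1; mR−mL=-170/117 → turn -1·90°
n=3: pose=(6,-2,S); sL=200/97, sR=40/17; mL=100/97, mR=-480/1649; mL+mR=1220/1649 → advance +1; mR−mL=-2180/1649 → turn -1·90°
n=4: pose=(6,-3,W); sL=50/17, sR=25/13; mL=25/17, mR=225/221; mL+mR=550/221 → advance +1; mR−mL=-100/221 → turn -1·90°

0 50/17 25/13 25/17 225/221 6 -3 W
1 200/101 200/109 100/101 1600/11009 5 -3 N
2 20/13 20/9 10/13 -80/117 5 -2 E
3 200/97 40/17 100/97 -480/1649 6 -2 S
4 50/17 25/13 25/17 225/221 6 -3 W
final 5 -3 N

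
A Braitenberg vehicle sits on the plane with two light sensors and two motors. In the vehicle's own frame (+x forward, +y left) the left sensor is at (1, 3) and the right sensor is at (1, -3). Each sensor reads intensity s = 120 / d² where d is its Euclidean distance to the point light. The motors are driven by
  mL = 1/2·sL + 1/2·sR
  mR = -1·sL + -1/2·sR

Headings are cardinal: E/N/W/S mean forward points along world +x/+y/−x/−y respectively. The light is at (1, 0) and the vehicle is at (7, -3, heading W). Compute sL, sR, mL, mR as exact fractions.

120/61 24/5 1032/305 -1332/305

left sensor world pos  = (6, -6); dL² = 61
right sensor world pos = (6, 0); dR² = 25
sL = 120/61 = 120/61
sR = 120/25 = 24/5
mL = 1/2·sL + 1/2·sR = 1032/305
mR = -1·sL + -1/2·sR = -1332/305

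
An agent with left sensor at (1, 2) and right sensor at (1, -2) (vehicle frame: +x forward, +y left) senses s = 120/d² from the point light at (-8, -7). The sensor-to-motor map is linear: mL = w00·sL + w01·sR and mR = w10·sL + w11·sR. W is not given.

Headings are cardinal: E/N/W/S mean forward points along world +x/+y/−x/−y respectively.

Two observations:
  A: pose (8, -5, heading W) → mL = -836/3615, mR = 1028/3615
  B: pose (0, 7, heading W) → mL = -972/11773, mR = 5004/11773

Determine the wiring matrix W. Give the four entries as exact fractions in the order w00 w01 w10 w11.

1/2 -1 1 -1/2

obs A: pose=(8,-5,W) → sL=8/15, sR=120/241, mL=-836/3615, mR=1028/3615
obs B: pose=(0,7,W) → sL=120/193, sR=24/61, mL=-972/11773, mR=5004/11773
sensor matrix S = [[8/15, 120/241], [120/193, 24/61]]; det S = -1415168/14186465
solve [mL_A; mL_B] = S·[w00; w01] and [mR_A; mR_B] = S·[w10; w11]:
  w00 = 1/2, w01 = -1, w10 = 1, w11 = -1/2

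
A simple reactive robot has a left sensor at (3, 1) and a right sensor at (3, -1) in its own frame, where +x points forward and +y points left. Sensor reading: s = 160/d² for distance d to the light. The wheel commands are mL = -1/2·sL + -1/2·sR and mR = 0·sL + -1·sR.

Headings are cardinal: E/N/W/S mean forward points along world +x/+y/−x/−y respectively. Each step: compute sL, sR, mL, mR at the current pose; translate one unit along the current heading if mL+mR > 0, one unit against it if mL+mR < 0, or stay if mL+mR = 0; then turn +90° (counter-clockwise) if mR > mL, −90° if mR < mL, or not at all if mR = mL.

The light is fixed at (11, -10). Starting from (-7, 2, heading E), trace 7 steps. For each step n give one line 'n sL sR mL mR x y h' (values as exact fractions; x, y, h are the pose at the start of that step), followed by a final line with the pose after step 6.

n=0: pose=(-7,2,E); sL=80/197, sR=80/173; mL=-14800/34081, mR=-80/173; mL+mR=-30560/34081 → advance -1; mR−mL=-960/34081 → turn -1·90°
n=1: pose=(-8,2,S); sL=32/81, sR=160/481; mL=-14176/38961, mR=-160/481; mL+mR=-27136/38961 → advance -1; mR−mL=1216/38961 → turn +1·90°
n=2: pose=(-8,3,E); sL=40/113, sR=2/5; mL=-213/565, mR=-2/5; mL+mR=-439/565 → advance -1; mR−mL=-13/565 → turn -1·90°
n=3: pose=(-9,3,S); sL=160/461, sR=160/541; mL=-80160/249401, mR=-160/541; mL+mR=-153920/249401 → advance -1; mR−mL=6400/249401 → turn +1·90°
n=4: pose=(-9,4,E); sL=80/257, sR=80/229; mL=-19440/58853, mR=-80/229; mL+mR=-40000/58853 → advance -1; mR−mL=-1120/58853 → turn -1·90°
n=5: pose=(-10,4,S); sL=160/521, sR=32/121; mL=-18016/63041, mR=-32/121; mL+mR=-34688/63041 → advance -1; mR−mL=1344/63041 → turn +1·90°
n=6: pose=(-10,5,E); sL=8/29, sR=4/13; mL=-110/377, mR=-4/13; mL+mR=-226/377 → advance -1; mR−mL=-6/377 → turn -1·90°

0 80/197 80/173 -14800/34081 -80/173 -7 2 E
1 32/81 160/481 -14176/38961 -160/481 -8 2 S
2 40/113 2/5 -213/565 -2/5 -8 3 E
3 160/461 160/541 -80160/249401 -160/541 -9 3 S
4 80/257 80/229 -19440/58853 -80/229 -9 4 E
5 160/521 32/121 -18016/63041 -32/121 -10 4 S
6 8/29 4/13 -110/377 -4/13 -10 5 E
final -11 5 S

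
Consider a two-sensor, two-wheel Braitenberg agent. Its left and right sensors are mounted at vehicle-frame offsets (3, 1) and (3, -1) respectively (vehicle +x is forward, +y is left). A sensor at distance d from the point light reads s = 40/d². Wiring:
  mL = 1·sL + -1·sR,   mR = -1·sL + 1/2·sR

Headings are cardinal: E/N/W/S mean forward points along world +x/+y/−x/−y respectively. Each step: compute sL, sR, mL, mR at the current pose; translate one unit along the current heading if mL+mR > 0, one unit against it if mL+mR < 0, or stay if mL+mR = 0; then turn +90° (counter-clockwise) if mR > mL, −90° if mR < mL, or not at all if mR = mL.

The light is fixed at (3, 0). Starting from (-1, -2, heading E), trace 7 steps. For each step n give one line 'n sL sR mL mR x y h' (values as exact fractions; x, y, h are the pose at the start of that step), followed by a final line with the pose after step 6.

0 20 4 16 -18 -1 -2 E
1 40/41 40/61 800/2501 -1620/2501 -2 -2 S
2 10/17 5/8 -5/136 -75/272 -2 -1 W
3 40/29 40/13 -640/377 60/377 -1 -1 N
4 20/29 4/5 -16/145 -42/145 -1 -2 W
5 40/17 8 -96/17 28/17 0 -2 N
6 10/13 1 -3/13 -7/26 0 -3 W
final 1 -3 N

n=0: pose=(-1,-2,E); sL=20, sR=4; mL=16, mR=-18; mL+mR=-2 → advance -1; mR−mL=-34 → turn -1·90°
n=1: pose=(-2,-2,S); sL=40/41, sR=40/61; mL=800/2501, mR=-1620/2501; mL+mR=-20/61 → advance -1; mR−mL=-2420/2501 → turn -1·90°
n=2: pose=(-2,-1,W); sL=10/17, sR=5/8; mL=-5/136, mR=-75/272; mL+mR=-5/16 → advance -1; mR−mL=-65/272 → turn -1·90°
n=3: pose=(-1,-1,N); sL=40/29, sR=40/13; mL=-640/377, mR=60/377; mL+mR=-20/13 → advance -1; mR−mL=700/377 → turn +1·90°
n=4: pose=(-1,-2,W); sL=20/29, sR=4/5; mL=-16/145, mR=-42/145; mL+mR=-2/5 → advance -1; mR−mL=-26/145 → turn -1·90°
n=5: pose=(0,-2,N); sL=40/17, sR=8; mL=-96/17, mR=28/17; mL+mR=-4 → advance -1; mR−mL=124/17 → turn +1·90°
n=6: pose=(0,-3,W); sL=10/13, sR=1; mL=-3/13, mR=-7/26; mL+mR=-1/2 → advance -1; mR−mL=-1/26 → turn -1·90°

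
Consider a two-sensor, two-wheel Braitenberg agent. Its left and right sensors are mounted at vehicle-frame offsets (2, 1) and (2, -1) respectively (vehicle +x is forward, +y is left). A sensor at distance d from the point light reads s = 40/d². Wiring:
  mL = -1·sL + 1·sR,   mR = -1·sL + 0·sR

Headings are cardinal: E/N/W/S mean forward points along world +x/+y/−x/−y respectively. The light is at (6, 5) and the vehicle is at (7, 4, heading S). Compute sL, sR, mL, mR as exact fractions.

left sensor world pos  = (8, 2); dL² = 13
right sensor world pos = (6, 2); dR² = 9
sL = 40/13 = 40/13
sR = 40/9 = 40/9
mL = -1·sL + 1·sR = 160/117
mR = -1·sL + 0·sR = -40/13

40/13 40/9 160/117 -40/13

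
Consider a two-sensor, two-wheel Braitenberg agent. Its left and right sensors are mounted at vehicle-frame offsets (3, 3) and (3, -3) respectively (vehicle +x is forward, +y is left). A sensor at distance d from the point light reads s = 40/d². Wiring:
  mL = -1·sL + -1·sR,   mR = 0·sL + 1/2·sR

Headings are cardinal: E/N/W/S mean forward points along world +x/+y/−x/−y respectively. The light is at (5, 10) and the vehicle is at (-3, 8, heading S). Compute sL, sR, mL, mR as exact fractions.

left sensor world pos  = (0, 5); dL² = 50
right sensor world pos = (-6, 5); dR² = 146
sL = 40/50 = 4/5
sR = 40/146 = 20/73
mL = -1·sL + -1·sR = -392/365
mR = 0·sL + 1/2·sR = 10/73

4/5 20/73 -392/365 10/73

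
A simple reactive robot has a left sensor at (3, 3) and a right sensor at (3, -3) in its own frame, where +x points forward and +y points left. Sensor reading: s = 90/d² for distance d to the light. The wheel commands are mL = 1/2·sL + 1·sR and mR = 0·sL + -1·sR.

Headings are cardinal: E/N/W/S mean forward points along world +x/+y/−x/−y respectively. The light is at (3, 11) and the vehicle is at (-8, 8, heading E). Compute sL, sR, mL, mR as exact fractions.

45/32 9/10 513/320 -9/10

left sensor world pos  = (-5, 11); dL² = 64
right sensor world pos = (-5, 5); dR² = 100
sL = 90/64 = 45/32
sR = 90/100 = 9/10
mL = 1/2·sL + 1·sR = 513/320
mR = 0·sL + -1·sR = -9/10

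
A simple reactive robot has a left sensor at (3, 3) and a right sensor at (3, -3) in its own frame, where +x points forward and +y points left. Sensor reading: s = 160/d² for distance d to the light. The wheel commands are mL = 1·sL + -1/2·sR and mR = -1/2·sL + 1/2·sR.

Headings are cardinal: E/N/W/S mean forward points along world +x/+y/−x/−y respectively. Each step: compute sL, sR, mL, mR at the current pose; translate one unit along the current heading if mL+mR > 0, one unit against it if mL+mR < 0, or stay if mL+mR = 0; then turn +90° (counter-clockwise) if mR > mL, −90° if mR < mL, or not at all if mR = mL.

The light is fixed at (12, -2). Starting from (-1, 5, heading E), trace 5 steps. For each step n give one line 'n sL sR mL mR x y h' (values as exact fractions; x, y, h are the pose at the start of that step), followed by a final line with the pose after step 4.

0 4/5 40/29 16/145 42/145 -1 5 E
1 32/65 160/181 592/11765 2304/11765 0 5 N
2 16/25 80/173 1768/4325 -384/4325 0 6 W
3 160/377 160/221 400/6409 960/6409 -1 6 N
4 40/73 2/5 127/365 -27/365 -1 7 W
final -2 7 N

n=0: pose=(-1,5,E); sL=4/5, sR=40/29; mL=16/145, mR=42/145; mL+mR=2/5 → advance +1; mR−mL=26/145 → turn +1·90°
n=1: pose=(0,5,N); sL=32/65, sR=160/181; mL=592/11765, mR=2304/11765; mL+mR=16/65 → advance +1; mR−mL=1712/11765 → turn +1·90°
n=2: pose=(0,6,W); sL=16/25, sR=80/173; mL=1768/4325, mR=-384/4325; mL+mR=8/25 → advance +1; mR−mL=-2152/4325 → turn -1·90°
n=3: pose=(-1,6,N); sL=160/377, sR=160/221; mL=400/6409, mR=960/6409; mL+mR=80/377 → advance +1; mR−mL=560/6409 → turn +1·90°
n=4: pose=(-1,7,W); sL=40/73, sR=2/5; mL=127/365, mR=-27/365; mL+mR=20/73 → advance +1; mR−mL=-154/365 → turn -1·90°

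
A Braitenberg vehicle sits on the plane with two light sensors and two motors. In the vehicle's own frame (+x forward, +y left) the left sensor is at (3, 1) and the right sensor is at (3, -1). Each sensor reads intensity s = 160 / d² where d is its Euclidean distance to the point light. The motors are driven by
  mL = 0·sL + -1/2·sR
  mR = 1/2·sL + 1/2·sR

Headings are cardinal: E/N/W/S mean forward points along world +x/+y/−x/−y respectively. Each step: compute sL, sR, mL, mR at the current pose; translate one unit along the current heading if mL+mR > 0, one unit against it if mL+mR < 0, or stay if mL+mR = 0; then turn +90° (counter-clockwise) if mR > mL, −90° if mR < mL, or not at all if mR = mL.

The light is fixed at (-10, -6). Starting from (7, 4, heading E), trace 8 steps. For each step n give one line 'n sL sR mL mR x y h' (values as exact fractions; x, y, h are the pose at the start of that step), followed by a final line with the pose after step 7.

0 160/521 160/481 -80/481 80160/250601 7 4 E
1 80/229 16/53 -8/53 3952/12137 8 4 N
2 32/65 160/369 -80/369 11104/23985 8 5 W
3 40/97 1/2 -1/4 177/388 7 5 S
4 160/521 160/481 -80/481 80160/250601 7 4 E
5 80/229 16/53 -8/53 3952/12137 8 4 N
6 32/65 160/369 -80/369 11104/23985 8 5 W
7 40/97 1/2 -1/4 177/388 7 5 S
final 7 4 E

n=0: pose=(7,4,E); sL=160/521, sR=160/481; mL=-80/481, mR=80160/250601; mL+mR=80/521 → advance +1; mR−mL=121840/250601 → turn +1·90°
n=1: pose=(8,4,N); sL=80/229, sR=16/53; mL=-8/53, mR=3952/12137; mL+mR=40/229 → advance +1; mR−mL=5784/12137 → turn +1·90°
n=2: pose=(8,5,W); sL=32/65, sR=160/369; mL=-80/369, mR=11104/23985; mL+mR=16/65 → advance +1; mR−mL=16304/23985 → turn +1·90°
n=3: pose=(7,5,S); sL=40/97, sR=1/2; mL=-1/4, mR=177/388; mL+mR=20/97 → advance +1; mR−mL=137/194 → turn +1·90°
n=4: pose=(7,4,E); sL=160/521, sR=160/481; mL=-80/481, mR=80160/250601; mL+mR=80/521 → advance +1; mR−mL=121840/250601 → turn +1·90°
n=5: pose=(8,4,N); sL=80/229, sR=16/53; mL=-8/53, mR=3952/12137; mL+mR=40/229 → advance +1; mR−mL=5784/12137 → turn +1·90°
n=6: pose=(8,5,W); sL=32/65, sR=160/369; mL=-80/369, mR=11104/23985; mL+mR=16/65 → advance +1; mR−mL=16304/23985 → turn +1·90°
n=7: pose=(7,5,S); sL=40/97, sR=1/2; mL=-1/4, mR=177/388; mL+mR=20/97 → advance +1; mR−mL=137/194 → turn +1·90°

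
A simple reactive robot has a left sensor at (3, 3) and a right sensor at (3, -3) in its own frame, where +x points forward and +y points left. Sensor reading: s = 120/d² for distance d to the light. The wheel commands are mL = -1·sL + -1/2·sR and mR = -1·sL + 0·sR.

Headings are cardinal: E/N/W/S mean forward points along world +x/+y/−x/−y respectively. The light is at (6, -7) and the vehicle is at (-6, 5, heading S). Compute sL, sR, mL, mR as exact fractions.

20/27 20/51 -430/459 -20/27

left sensor world pos  = (-3, 2); dL² = 162
right sensor world pos = (-9, 2); dR² = 306
sL = 120/162 = 20/27
sR = 120/306 = 20/51
mL = -1·sL + -1/2·sR = -430/459
mR = -1·sL + 0·sR = -20/27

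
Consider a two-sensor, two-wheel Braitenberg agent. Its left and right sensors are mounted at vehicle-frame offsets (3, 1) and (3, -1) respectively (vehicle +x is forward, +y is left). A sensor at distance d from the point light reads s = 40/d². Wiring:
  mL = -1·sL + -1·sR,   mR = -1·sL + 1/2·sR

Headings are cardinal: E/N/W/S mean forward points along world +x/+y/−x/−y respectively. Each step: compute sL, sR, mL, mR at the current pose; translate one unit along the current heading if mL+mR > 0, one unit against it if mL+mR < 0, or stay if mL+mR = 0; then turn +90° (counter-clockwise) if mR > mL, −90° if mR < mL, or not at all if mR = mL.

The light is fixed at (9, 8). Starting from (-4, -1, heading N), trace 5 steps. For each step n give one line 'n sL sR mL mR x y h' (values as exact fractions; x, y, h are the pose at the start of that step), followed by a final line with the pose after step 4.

0 5/29 2/9 -103/261 -16/261 -4 -1 N
1 40/377 40/337 -28560/127049 -5940/127049 -4 -2 W
2 4/29 20/169 -1256/4901 -386/4901 -3 -2 S
3 8/29 40/181 -2608/5249 -868/5249 -3 -1 E
4 5/29 2/9 -103/261 -16/261 -4 -1 N
final -4 -2 W

n=0: pose=(-4,-1,N); sL=5/29, sR=2/9; mL=-103/261, mR=-16/261; mL+mR=-119/261 → advance -1; mR−mL=1/3 → turn +1·90°
n=1: pose=(-4,-2,W); sL=40/377, sR=40/337; mL=-28560/127049, mR=-5940/127049; mL+mR=-34500/127049 → advance -1; mR−mL=60/337 → turn +1·90°
n=2: pose=(-3,-2,S); sL=4/29, sR=20/169; mL=-1256/4901, mR=-386/4901; mL+mR=-1642/4901 → advance -1; mR−mL=30/169 → turn +1·90°
n=3: pose=(-3,-1,E); sL=8/29, sR=40/181; mL=-2608/5249, mR=-868/5249; mL+mR=-3476/5249 → advance -1; mR−mL=60/181 → turn +1·90°
n=4: pose=(-4,-1,N); sL=5/29, sR=2/9; mL=-103/261, mR=-16/261; mL+mR=-119/261 → advance -1; mR−mL=1/3 → turn +1·90°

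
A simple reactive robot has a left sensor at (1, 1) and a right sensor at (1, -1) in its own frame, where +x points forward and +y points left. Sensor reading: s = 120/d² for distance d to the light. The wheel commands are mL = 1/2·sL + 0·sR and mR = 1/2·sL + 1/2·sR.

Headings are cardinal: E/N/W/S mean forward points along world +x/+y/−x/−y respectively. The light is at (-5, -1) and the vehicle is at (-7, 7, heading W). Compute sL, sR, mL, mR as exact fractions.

60/29 4/3 30/29 148/87

left sensor world pos  = (-8, 6); dL² = 58
right sensor world pos = (-8, 8); dR² = 90
sL = 120/58 = 60/29
sR = 120/90 = 4/3
mL = 1/2·sL + 0·sR = 30/29
mR = 1/2·sL + 1/2·sR = 148/87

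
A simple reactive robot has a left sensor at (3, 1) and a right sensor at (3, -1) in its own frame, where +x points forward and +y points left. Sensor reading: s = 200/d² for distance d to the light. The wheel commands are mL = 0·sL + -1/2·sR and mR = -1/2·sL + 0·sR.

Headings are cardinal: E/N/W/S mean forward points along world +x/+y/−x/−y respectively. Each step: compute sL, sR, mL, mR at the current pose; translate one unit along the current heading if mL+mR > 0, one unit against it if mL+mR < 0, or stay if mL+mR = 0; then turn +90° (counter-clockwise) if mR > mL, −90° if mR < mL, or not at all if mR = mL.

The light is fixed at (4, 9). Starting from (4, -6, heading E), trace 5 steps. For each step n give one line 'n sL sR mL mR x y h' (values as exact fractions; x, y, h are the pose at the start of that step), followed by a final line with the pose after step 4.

n=0: pose=(4,-6,E); sL=40/41, sR=40/53; mL=-20/53, mR=-20/41; mL+mR=-1880/2173 → advance -1; mR−mL=-240/2173 → turn -1·90°
n=1: pose=(3,-6,S); sL=50/81, sR=25/41; mL=-25/82, mR=-25/81; mL+mR=-4075/6642 → advance -1; mR−mL=-25/6642 → turn -1·90°
n=2: pose=(3,-5,W); sL=200/241, sR=40/37; mL=-20/37, mR=-100/241; mL+mR=-8520/8917 → advance -1; mR−mL=1120/8917 → turn +1·90°
n=3: pose=(4,-5,S); sL=20/29, sR=20/29; mL=-10/29, mR=-10/29; mL+mR=-20/29 → advance -1; mR−mL=0 → turn +0·90°
n=4: pose=(4,-4,S); sL=200/257, sR=200/257; mL=-100/257, mR=-100/257; mL+mR=-200/257 → advance -1; mR−mL=0 → turn +0·90°

0 40/41 40/53 -20/53 -20/41 4 -6 E
1 50/81 25/41 -25/82 -25/81 3 -6 S
2 200/241 40/37 -20/37 -100/241 3 -5 W
3 20/29 20/29 -10/29 -10/29 4 -5 S
4 200/257 200/257 -100/257 -100/257 4 -4 S
final 4 -3 S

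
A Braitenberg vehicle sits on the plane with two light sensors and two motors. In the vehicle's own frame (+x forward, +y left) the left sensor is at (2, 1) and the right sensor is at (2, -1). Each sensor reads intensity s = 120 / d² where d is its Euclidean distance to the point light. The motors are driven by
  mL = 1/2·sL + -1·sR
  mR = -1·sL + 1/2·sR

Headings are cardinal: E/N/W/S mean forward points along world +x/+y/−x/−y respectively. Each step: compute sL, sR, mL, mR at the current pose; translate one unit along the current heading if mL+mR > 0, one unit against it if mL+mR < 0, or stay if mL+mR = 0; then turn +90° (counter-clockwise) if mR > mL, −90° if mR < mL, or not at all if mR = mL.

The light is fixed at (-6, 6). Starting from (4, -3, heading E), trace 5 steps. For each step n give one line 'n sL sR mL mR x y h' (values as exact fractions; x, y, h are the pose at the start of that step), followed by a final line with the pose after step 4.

n=0: pose=(4,-3,E); sL=15/26, sR=30/61; mL=-645/3172, mR=-525/1586; mL+mR=-1695/3172 → advance -1; mR−mL=-405/3172 → turn -1·90°
n=1: pose=(3,-3,S); sL=120/221, sR=24/37; mL=-3084/8177, mR=-1788/8177; mL+mR=-4872/8177 → advance -1; mR−mL=1296/8177 → turn +1·90°
n=2: pose=(3,-2,E); sL=12/17, sR=60/101; mL=-414/1717, mR=-702/1717; mL+mR=-1116/1717 → advance -1; mR−mL=-288/1717 → turn -1·90°
n=3: pose=(2,-2,S); sL=120/181, sR=120/149; mL=-12780/26969, mR=-7020/26969; mL+mR=-19800/26969 → advance -1; mR−mL=5760/26969 → turn +1·90°
n=4: pose=(2,-1,E); sL=15/17, sR=30/41; mL=-405/1394, mR=-360/697; mL+mR=-1125/1394 → advance -1; mR−mL=-315/1394 → turn -1·90°

0 15/26 30/61 -645/3172 -525/1586 4 -3 E
1 120/221 24/37 -3084/8177 -1788/8177 3 -3 S
2 12/17 60/101 -414/1717 -702/1717 3 -2 E
3 120/181 120/149 -12780/26969 -7020/26969 2 -2 S
4 15/17 30/41 -405/1394 -360/697 2 -1 E
final 1 -1 S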